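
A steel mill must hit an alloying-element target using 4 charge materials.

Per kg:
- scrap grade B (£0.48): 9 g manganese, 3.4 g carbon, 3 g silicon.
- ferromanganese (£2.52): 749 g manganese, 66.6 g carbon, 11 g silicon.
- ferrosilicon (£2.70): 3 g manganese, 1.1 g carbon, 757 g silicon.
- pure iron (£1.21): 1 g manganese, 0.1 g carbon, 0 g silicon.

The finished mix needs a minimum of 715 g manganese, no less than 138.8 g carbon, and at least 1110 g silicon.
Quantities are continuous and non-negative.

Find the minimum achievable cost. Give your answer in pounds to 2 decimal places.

Let x1 = kg of scrap grade B, x2 = kg of ferromanganese, x3 = kg of ferrosilicon, x4 = kg of pure iron.
Minimize 0.48x1 + 2.52x2 + 2.7x3 + 1.21x4 subject to:
  9x1 + 749x2 + 3x3 + 1x4 ≥ 715   (manganese)
  3.4x1 + 66.6x2 + 1.1x3 + 0.1x4 ≥ 138.8   (carbon)
  3x1 + 11x2 + 757x3 ≥ 1110   (silicon)
  x1, x2, x3, x4 ≥ 0.
The optimal basis is {ferromanganese, ferrosilicon}; scrap grade B, pure iron drop out. Binding constraints: carbon and silicon.
That vertex is x2 = 2.06, x3 = 1.436.
Objective = 2.52·2.06 + 2.7·1.436 = 9.0684.

£9.07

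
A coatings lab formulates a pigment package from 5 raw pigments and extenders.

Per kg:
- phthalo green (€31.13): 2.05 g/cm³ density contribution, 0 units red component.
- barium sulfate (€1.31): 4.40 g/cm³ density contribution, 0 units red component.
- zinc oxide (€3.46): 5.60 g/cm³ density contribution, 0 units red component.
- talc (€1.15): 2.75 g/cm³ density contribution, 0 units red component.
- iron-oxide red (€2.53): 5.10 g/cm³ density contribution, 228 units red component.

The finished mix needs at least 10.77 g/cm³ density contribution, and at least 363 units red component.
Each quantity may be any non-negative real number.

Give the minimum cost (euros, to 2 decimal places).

€4.82

Let x1 = kg of phthalo green, x2 = kg of barium sulfate, x3 = kg of zinc oxide, x4 = kg of talc, x5 = kg of iron-oxide red.
Minimise 31.13x1 + 1.31x2 + 3.46x3 + 1.15x4 + 2.53x5 with:
  2.05x1 + 4.4x2 + 5.6x3 + 2.75x4 + 5.1x5 ≥ 10.77   (density contribution)
  228x5 ≥ 363   (red component)
  x1, x2, x3, x4, x5 ≥ 0.
At the optimum only barium sulfate, iron-oxide red are positive (phthalo green, zinc oxide, talc = 0). Binding constraints: density contribution and red component.
So barium sulfate = 0.6023 kg, iron-oxide red = 1.592 kg.
Total cost: 1.31·0.6023 + 2.53·1.592 = 4.8168.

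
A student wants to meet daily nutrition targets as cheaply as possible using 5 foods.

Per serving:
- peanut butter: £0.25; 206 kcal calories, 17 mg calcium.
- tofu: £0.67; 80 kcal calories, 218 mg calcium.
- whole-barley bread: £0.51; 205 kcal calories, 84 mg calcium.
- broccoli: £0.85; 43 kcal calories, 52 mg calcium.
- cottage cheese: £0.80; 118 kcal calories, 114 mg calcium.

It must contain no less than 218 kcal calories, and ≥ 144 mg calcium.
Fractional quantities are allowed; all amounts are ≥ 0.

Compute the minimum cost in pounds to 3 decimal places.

£0.606

Treat it as an LP. Let x1 = servings of peanut butter, x2 = servings of tofu, x3 = servings of whole-barley bread, x4 = servings of broccoli, x5 = servings of cottage cheese.
Minimize 0.25x1 + 0.67x2 + 0.51x3 + 0.85x4 + 0.8x5 s.t.:
  206x1 + 80x2 + 205x3 + 43x4 + 118x5 ≥ 218   (calories)
  17x1 + 218x2 + 84x3 + 52x4 + 114x5 ≥ 144   (calcium)
  x1, x2, x3, x4, x5 ≥ 0.
The cheapest feasible vertex uses only peanut butter, tofu; whole-barley bread, broccoli, cottage cheese are not used. Binding constraints: calories and calcium.
Solving gives x1 = 0.8268, x2 = 0.5961.
Objective = 0.25·0.8268 + 0.67·0.5961 = 0.60609.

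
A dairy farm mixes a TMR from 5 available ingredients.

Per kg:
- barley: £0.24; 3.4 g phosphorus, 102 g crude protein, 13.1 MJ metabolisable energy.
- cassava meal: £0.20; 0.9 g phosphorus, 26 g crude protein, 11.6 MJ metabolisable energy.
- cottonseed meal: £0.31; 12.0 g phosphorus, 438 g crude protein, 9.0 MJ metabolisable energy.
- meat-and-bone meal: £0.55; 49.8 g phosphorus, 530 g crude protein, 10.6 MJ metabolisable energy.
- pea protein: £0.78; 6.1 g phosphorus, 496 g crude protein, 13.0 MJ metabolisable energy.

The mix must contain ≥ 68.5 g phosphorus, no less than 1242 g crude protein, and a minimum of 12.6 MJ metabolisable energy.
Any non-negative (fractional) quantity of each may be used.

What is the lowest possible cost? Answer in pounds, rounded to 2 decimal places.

Let x1 = kg of barley, x2 = kg of cassava meal, x3 = kg of cottonseed meal, x4 = kg of meat-and-bone meal, x5 = kg of pea protein.
Minimise 0.24x1 + 0.2x2 + 0.31x3 + 0.55x4 + 0.78x5 with:
  3.4x1 + 0.9x2 + 12x3 + 49.8x4 + 6.1x5 ≥ 68.5   (phosphorus)
  102x1 + 26x2 + 438x3 + 530x4 + 496x5 ≥ 1242   (crude protein)
  13.1x1 + 11.6x2 + 9x3 + 10.6x4 + 13x5 ≥ 12.6   (metabolisable energy)
  x1, x2, x3, x4, x5 ≥ 0.
The minimum-cost mix takes nothing from barley, cassava meal, pea protein — only cottonseed meal, meat-and-bone meal. Binding constraints: phosphorus and crude protein.
So cottonseed meal = 1.653 kg, meat-and-bone meal = 0.9771 kg.
Cost = 0.31·1.653 + 0.55·0.9771 = 1.0498.

£1.05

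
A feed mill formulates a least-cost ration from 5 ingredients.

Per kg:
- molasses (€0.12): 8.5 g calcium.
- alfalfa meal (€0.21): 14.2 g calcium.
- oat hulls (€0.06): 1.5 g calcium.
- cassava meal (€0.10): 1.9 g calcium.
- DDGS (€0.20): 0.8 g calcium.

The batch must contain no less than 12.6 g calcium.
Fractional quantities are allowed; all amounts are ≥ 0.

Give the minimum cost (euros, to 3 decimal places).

€0.178

Set it up as a linear program. Let x1 = kg of molasses, x2 = kg of alfalfa meal, x3 = kg of oat hulls, x4 = kg of cassava meal, x5 = kg of DDGS.
Minimise 0.12x1 + 0.21x2 + 0.06x3 + 0.1x4 + 0.2x5 s.t.:
  8.5x1 + 14.2x2 + 1.5x3 + 1.9x4 + 0.8x5 ≥ 12.6   (calcium)
  x1, x2, x3, x4, x5 ≥ 0.
The minimum-cost mix takes nothing from alfalfa meal, oat hulls, cassava meal, DDGS — only molasses. There the calcium constraint is tight.
So molasses = 1.482 kg.
Hence cost = 0.12·1.482 = €0.17784.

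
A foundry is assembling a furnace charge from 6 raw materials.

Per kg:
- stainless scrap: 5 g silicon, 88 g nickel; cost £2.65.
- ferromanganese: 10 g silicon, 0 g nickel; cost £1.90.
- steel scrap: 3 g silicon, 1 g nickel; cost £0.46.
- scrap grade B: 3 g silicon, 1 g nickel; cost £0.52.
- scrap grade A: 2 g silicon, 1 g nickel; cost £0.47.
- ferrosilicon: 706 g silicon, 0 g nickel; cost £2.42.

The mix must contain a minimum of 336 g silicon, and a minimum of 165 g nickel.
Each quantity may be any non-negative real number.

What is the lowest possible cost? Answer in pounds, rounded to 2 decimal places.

£6.09

Let x1 = kg of stainless scrap, x2 = kg of ferromanganese, x3 = kg of steel scrap, x4 = kg of scrap grade B, x5 = kg of scrap grade A, x6 = kg of ferrosilicon.
min 2.65x1 + 1.9x2 + 0.46x3 + 0.52x4 + 0.47x5 + 2.42x6 s.t.:
  5x1 + 10x2 + 3x3 + 3x4 + 2x5 + 706x6 ≥ 336   (silicon)
  88x1 + 1x3 + 1x4 + 1x5 ≥ 165   (nickel)
  x1, x2, x3, x4, x5, x6 ≥ 0.
The cheapest feasible vertex uses only stainless scrap, ferrosilicon; ferromanganese, steel scrap, scrap grade B, scrap grade A are not used. The silicon and nickel requirements are met with equality.
Optimal quantities: stainless scrap = 1.875 kg, ferrosilicon = 0.4626 kg.
Total cost: 2.65·1.875 + 2.42·0.4626 = 6.0882.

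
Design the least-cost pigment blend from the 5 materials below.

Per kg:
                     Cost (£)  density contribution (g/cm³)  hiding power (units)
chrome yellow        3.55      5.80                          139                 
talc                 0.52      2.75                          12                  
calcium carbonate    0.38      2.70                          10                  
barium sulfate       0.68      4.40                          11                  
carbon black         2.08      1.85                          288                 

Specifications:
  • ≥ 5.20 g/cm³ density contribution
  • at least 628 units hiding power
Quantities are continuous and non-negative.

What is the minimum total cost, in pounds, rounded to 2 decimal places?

£4.67

This is a linear program. Let x1 = kg of chrome yellow, x2 = kg of talc, x3 = kg of calcium carbonate, x4 = kg of barium sulfate, x5 = kg of carbon black.
min 3.55x1 + 0.52x2 + 0.38x3 + 0.68x4 + 2.08x5 with:
  5.8x1 + 2.75x2 + 2.7x3 + 4.4x4 + 1.85x5 ≥ 5.2   (density contribution)
  139x1 + 12x2 + 10x3 + 11x4 + 288x5 ≥ 628   (hiding power)
  x1, x2, x3, x4, x5 ≥ 0.
The cheapest feasible vertex uses only calcium carbonate, carbon black; chrome yellow, talc, barium sulfate are not used. Binding constraints: density contribution and hiding power.
That vertex is x3 = 0.4424, x5 = 2.165.
Objective = 0.38·0.4424 + 2.08·2.165 = 4.6713.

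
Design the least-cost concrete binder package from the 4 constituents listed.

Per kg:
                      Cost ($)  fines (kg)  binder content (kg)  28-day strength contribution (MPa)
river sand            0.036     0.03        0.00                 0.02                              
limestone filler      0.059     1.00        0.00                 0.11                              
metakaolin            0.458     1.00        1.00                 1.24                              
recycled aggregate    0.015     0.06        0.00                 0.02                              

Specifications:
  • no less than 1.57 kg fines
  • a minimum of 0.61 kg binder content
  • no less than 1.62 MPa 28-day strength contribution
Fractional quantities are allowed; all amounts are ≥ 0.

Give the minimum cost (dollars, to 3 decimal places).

Let x1 = kg of river sand, x2 = kg of limestone filler, x3 = kg of metakaolin, x4 = kg of recycled aggregate.
Minimise 0.036x1 + 0.059x2 + 0.458x3 + 0.015x4 with:
  0.03x1 + 1x2 + 1x3 + 0.06x4 ≥ 1.57   (fines)
  1x3 ≥ 0.61   (binder content)
  0.02x1 + 0.11x2 + 1.24x3 + 0.02x4 ≥ 1.62   (28-day strength contribution)
  x1, x2, x3, x4 ≥ 0.
The minimum-cost mix takes nothing from river sand, recycled aggregate — only limestone filler, metakaolin. Binding constraints: fines and 28-day strength contribution.
That vertex is x2 = 0.2892, x3 = 1.281.
Cost = 0.059·0.2892 + 0.458·1.281 = 0.60376.

$0.604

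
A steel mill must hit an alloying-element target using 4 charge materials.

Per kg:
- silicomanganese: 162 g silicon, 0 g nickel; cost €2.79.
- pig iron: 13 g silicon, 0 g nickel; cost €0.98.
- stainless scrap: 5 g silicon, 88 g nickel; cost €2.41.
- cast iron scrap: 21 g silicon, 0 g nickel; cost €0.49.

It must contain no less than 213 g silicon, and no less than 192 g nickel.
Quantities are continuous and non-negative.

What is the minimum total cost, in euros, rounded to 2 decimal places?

Set it up as a linear program. Let x1 = kg of silicomanganese, x2 = kg of pig iron, x3 = kg of stainless scrap, x4 = kg of cast iron scrap.
Minimise 2.79x1 + 0.98x2 + 2.41x3 + 0.49x4 s.t.:
  162x1 + 13x2 + 5x3 + 21x4 ≥ 213   (silicon)
  88x3 ≥ 192   (nickel)
  x1, x2, x3, x4 ≥ 0.
The cheapest feasible vertex uses only silicomanganese, stainless scrap; pig iron, cast iron scrap are not used. Binding constraints: silicon and nickel.
So silicomanganese = 1.247 kg, stainless scrap = 2.182 kg.
Total cost: 2.79·1.247 + 2.41·2.182 = 8.7378.

€8.74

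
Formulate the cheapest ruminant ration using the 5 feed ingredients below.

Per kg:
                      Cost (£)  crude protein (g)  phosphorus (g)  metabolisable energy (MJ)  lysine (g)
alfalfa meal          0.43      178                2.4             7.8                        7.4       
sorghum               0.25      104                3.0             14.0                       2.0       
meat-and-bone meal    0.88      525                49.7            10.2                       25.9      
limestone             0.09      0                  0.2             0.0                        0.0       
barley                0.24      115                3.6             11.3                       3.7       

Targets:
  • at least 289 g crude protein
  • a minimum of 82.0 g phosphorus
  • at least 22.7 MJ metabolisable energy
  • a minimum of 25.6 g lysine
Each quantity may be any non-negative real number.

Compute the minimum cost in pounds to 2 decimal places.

£1.54

This is a linear program. Let x1 = kg of alfalfa meal, x2 = kg of sorghum, x3 = kg of meat-and-bone meal, x4 = kg of limestone, x5 = kg of barley.
Minimise 0.43x1 + 0.25x2 + 0.88x3 + 0.09x4 + 0.24x5 subject to:
  178x1 + 104x2 + 525x3 + 115x5 ≥ 289   (crude protein)
  2.4x1 + 3x2 + 49.7x3 + 0.2x4 + 3.6x5 ≥ 82   (phosphorus)
  7.8x1 + 14x2 + 10.2x3 + 11.3x5 ≥ 22.7   (metabolisable energy)
  7.4x1 + 2x2 + 25.9x3 + 3.7x5 ≥ 25.6   (lysine)
  x1, x2, x3, x4, x5 ≥ 0.
At the optimum only sorghum, meat-and-bone meal are positive (alfalfa meal, limestone, barley = 0). There the phosphorus and metabolisable energy constraints are tight.
So sorghum = 0.4387 kg, meat-and-bone meal = 1.623 kg.
Cost = 0.25·0.4387 + 0.88·1.623 = 1.5379.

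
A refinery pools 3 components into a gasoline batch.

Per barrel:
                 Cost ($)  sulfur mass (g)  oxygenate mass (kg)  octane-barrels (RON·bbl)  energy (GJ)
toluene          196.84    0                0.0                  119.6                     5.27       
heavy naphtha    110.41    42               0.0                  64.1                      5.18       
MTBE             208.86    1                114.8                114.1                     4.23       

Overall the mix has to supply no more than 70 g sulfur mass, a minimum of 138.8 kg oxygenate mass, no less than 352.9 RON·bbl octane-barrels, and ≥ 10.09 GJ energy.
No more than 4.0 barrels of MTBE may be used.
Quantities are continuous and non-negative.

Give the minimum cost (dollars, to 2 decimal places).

$606.29

Let x1 = barrels of toluene, x2 = barrels of heavy naphtha, x3 = barrels of MTBE.
Minimize 196.84x1 + 110.41x2 + 208.86x3 subject to:
  42x2 + 1x3 ≤ 70   (sulfur mass)
  114.8x3 ≥ 138.8   (oxygenate mass)
  119.6x1 + 64.1x2 + 114.1x3 ≥ 352.9   (octane-barrels)
  5.27x1 + 5.18x2 + 4.23x3 ≥ 10.09   (energy)
  x3 ≤ 4
  x1, x2, x3 ≥ 0.
The minimum-cost mix takes nothing from heavy naphtha — only toluene, MTBE. There the oxygenate mass and octane-barrels constraints are tight.
Optimal quantities: toluene = 1.7972 barrels, MTBE = 1.2091 barrels.
Cost = 196.84·1.7972 + 208.86·1.2091 = 606.2935.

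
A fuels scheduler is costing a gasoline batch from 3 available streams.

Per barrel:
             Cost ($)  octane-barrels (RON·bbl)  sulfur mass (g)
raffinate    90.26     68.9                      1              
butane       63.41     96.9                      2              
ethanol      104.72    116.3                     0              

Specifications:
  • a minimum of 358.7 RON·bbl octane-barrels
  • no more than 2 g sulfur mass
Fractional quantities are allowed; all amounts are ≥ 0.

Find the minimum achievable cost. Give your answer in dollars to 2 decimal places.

$299.14

Set it up as a linear program. Let x1 = barrels of raffinate, x2 = barrels of butane, x3 = barrels of ethanol.
min 90.26x1 + 63.41x2 + 104.72x3 subject to:
  68.9x1 + 96.9x2 + 116.3x3 ≥ 358.7   (octane-barrels)
  1x1 + 2x2 ≤ 2   (sulfur mass)
  x1, x2, x3 ≥ 0.
At the optimum only butane, ethanol are positive (raffinate = 0). Binding constraints: octane-barrels and sulfur mass.
So butane = 1 barrel, ethanol = 2.25107 barrels.
Objective = 63.41·1 + 104.72·2.25107 = 299.1421.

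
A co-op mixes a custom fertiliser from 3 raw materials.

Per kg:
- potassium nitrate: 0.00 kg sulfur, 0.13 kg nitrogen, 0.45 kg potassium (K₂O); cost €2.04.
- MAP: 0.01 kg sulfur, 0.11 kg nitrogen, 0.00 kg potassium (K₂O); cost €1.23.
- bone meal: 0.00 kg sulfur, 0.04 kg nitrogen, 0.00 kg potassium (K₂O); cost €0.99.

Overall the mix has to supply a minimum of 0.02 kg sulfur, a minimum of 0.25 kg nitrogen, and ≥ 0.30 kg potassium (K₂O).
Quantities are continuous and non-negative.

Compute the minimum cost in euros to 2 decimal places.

Let x1 = kg of potassium nitrate, x2 = kg of MAP, x3 = kg of bone meal.
min 2.04x1 + 1.23x2 + 0.99x3 s.t.:
  0.01x2 ≥ 0.02   (sulfur)
  0.13x1 + 0.11x2 + 0.04x3 ≥ 0.25   (nitrogen)
  0.45x1 ≥ 0.3   (potassium (K₂O))
  x1, x2, x3 ≥ 0.
The minimum-cost mix takes nothing from bone meal — only potassium nitrate, MAP. Binding constraints: sulfur and potassium (K₂O).
Solving gives x1 = 0.6667, x2 = 2.
Cost = 2.04·0.6667 + 1.23·2 = 3.8201.

€3.82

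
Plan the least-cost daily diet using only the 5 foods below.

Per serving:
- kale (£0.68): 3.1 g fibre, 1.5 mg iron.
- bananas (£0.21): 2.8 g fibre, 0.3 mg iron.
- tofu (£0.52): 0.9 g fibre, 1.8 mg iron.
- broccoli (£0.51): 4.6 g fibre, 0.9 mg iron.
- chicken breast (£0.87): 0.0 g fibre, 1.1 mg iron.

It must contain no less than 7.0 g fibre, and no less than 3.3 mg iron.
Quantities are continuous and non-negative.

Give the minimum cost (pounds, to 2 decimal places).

Let x1 = servings of kale, x2 = servings of bananas, x3 = servings of tofu, x4 = servings of broccoli, x5 = servings of chicken breast.
Minimize 0.68x1 + 0.21x2 + 0.52x3 + 0.51x4 + 0.87x5 with:
  3.1x1 + 2.8x2 + 0.9x3 + 4.6x4 ≥ 7   (fibre)
  1.5x1 + 0.3x2 + 1.8x3 + 0.9x4 + 1.1x5 ≥ 3.3   (iron)
  x1, x2, x3, x4, x5 ≥ 0.
At the optimum only bananas, tofu are positive (kale, broccoli, chicken breast = 0). The fibre and iron requirements are met with equality.
So bananas = 2.019 servings, tofu = 1.497 servings.
Cost = 0.21·2.019 + 0.52·1.497 = 1.2024.

£1.20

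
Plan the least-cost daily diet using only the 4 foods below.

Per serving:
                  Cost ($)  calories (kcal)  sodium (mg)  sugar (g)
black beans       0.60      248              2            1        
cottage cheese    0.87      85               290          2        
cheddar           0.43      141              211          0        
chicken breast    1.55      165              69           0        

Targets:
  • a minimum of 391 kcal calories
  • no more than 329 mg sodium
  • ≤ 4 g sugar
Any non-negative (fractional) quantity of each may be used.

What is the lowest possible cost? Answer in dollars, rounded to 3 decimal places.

Let x1 = servings of black beans, x2 = servings of cottage cheese, x3 = servings of cheddar, x4 = servings of chicken breast.
Minimize 0.6x1 + 0.87x2 + 0.43x3 + 1.55x4 with:
  248x1 + 85x2 + 141x3 + 165x4 ≥ 391   (calories)
  2x1 + 290x2 + 211x3 + 69x4 ≤ 329   (sodium)
  1x1 + 2x2 ≤ 4   (sugar)
  x1, x2, x3, x4 ≥ 0.
The minimum-cost mix takes nothing from cottage cheese, cheddar, chicken breast — only black beans. There the calories constraint is tight.
That vertex is x1 = 1.577.
Cost = 0.6·1.577 = 0.94620.

$0.946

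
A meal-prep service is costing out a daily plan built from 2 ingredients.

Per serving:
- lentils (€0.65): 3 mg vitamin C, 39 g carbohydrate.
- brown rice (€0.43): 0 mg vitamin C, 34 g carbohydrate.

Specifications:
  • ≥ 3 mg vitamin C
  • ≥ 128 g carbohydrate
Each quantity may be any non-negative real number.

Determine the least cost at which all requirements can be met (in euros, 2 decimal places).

€1.78

Treat it as an LP. Let x1 = servings of lentils, x2 = servings of brown rice.
Minimize 0.65x1 + 0.43x2 subject to:
  3x1 ≥ 3   (vitamin C)
  39x1 + 34x2 ≥ 128   (carbohydrate)
  x1, x2 ≥ 0.
Both inputs are positive at the optimum. There the vitamin C and carbohydrate constraints are tight.
That vertex is x1 = 1, x2 = 2.618.
Total cost: 0.65·1 + 0.43·2.618 = 1.7757.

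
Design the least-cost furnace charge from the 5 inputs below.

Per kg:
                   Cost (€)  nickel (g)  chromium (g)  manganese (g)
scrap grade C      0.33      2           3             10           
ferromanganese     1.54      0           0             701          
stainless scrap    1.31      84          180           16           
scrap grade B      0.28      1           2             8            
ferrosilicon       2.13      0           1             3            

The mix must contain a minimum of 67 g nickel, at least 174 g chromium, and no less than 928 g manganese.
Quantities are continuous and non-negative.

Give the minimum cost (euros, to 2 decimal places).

€3.27

Set it up as a linear program. Let x1 = kg of scrap grade C, x2 = kg of ferromanganese, x3 = kg of stainless scrap, x4 = kg of scrap grade B, x5 = kg of ferrosilicon.
Minimise 0.33x1 + 1.54x2 + 1.31x3 + 0.28x4 + 2.13x5 s.t.:
  2x1 + 84x3 + 1x4 ≥ 67   (nickel)
  3x1 + 180x3 + 2x4 + 1x5 ≥ 174   (chromium)
  10x1 + 701x2 + 16x3 + 8x4 + 3x5 ≥ 928   (manganese)
  x1, x2, x3, x4, x5 ≥ 0.
The optimal basis is {ferromanganese, stainless scrap}; scrap grade C, scrap grade B, ferrosilicon drop out. The chromium and manganese requirements are met with equality.
Solving gives x2 = 1.302, x3 = 0.9667.
Total cost: 1.54·1.302 + 1.31·0.9667 = 3.2715.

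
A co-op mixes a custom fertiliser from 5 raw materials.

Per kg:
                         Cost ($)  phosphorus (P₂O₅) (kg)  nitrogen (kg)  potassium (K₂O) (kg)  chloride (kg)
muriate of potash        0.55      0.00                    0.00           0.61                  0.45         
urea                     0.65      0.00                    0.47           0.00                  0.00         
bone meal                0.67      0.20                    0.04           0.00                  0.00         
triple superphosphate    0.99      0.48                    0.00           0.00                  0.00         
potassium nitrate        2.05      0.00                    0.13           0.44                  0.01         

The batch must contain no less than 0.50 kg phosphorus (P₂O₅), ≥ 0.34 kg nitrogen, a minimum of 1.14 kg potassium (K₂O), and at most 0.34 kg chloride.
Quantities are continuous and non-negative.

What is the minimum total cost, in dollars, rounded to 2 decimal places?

$4.88

Treat it as an LP. Let x1 = kg of muriate of potash, x2 = kg of urea, x3 = kg of bone meal, x4 = kg of triple superphosphate, x5 = kg of potassium nitrate.
Minimise 0.55x1 + 0.65x2 + 0.67x3 + 0.99x4 + 2.05x5 with:
  0.2x3 + 0.48x4 ≥ 0.5   (phosphorus (P₂O₅))
  0.47x2 + 0.04x3 + 0.13x5 ≥ 0.34   (nitrogen)
  0.61x1 + 0.44x5 ≥ 1.14   (potassium (K₂O))
  0.45x1 + 0.01x5 ≤ 0.34   (chloride)
  x1, x2, x3, x4, x5 ≥ 0.
At the optimum only muriate of potash, urea, triple superphosphate, potassium nitrate are positive (bone meal = 0). Binding constraints: phosphorus (P₂O₅), nitrogen, potassium (K₂O), chloride.
Optimal quantities: muriate of potash = 0.7202 kg, urea = 0.2829 kg, triple superphosphate = 1.042 kg, potassium nitrate = 1.592 kg.
Hence cost = 0.55·0.7202 + 0.65·0.2829 + 0.99·1.042 + 2.05·1.592 = $4.8752.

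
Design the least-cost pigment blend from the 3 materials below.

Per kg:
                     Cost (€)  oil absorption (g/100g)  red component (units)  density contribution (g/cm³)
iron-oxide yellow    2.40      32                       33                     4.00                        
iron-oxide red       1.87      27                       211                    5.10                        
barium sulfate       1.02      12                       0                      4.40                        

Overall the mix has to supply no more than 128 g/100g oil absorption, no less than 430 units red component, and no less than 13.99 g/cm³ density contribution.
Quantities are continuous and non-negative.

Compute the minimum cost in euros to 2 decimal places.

€4.64

This is a linear program. Let x1 = kg of iron-oxide yellow, x2 = kg of iron-oxide red, x3 = kg of barium sulfate.
Minimize 2.4x1 + 1.87x2 + 1.02x3 s.t.:
  32x1 + 27x2 + 12x3 ≤ 128   (oil absorption)
  33x1 + 211x2 ≥ 430   (red component)
  4x1 + 5.1x2 + 4.4x3 ≥ 13.99   (density contribution)
  x1, x2, x3 ≥ 0.
The minimum-cost mix takes nothing from iron-oxide yellow — only iron-oxide red, barium sulfate. The red component and density contribution requirements are met with equality.
Solving gives x2 = 2.038, x3 = 0.8174.
Total cost: 1.87·2.038 + 1.02·0.8174 = 4.6448.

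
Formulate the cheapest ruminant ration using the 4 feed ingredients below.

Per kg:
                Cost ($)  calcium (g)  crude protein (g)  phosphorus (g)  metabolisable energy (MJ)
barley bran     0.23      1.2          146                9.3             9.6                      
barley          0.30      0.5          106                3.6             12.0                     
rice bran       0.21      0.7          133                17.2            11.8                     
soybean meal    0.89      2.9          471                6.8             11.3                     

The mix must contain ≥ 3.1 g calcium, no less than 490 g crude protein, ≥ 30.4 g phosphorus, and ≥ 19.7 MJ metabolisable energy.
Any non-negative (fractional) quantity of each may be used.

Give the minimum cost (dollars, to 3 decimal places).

$0.772

Let x1 = kg of barley bran, x2 = kg of barley, x3 = kg of rice bran, x4 = kg of soybean meal.
min 0.23x1 + 0.3x2 + 0.21x3 + 0.89x4 with:
  1.2x1 + 0.5x2 + 0.7x3 + 2.9x4 ≥ 3.1   (calcium)
  146x1 + 106x2 + 133x3 + 471x4 ≥ 490   (crude protein)
  9.3x1 + 3.6x2 + 17.2x3 + 6.8x4 ≥ 30.4   (phosphorus)
  9.6x1 + 12x2 + 11.8x3 + 11.3x4 ≥ 19.7   (metabolisable energy)
  x1, x2, x3, x4 ≥ 0.
The minimum-cost mix takes nothing from barley, rice bran, soybean meal — only barley bran. The crude protein requirement is met with equality.
So barley bran = 3.356 kg.
Objective = 0.23·3.356 = 0.77188.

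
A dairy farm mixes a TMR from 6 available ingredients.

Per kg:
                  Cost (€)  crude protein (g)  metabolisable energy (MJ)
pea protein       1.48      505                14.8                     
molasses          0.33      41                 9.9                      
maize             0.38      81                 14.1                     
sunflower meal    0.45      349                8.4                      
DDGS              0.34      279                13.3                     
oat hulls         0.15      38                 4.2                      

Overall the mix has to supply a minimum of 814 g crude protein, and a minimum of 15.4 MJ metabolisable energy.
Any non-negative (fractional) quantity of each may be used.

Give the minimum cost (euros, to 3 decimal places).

Set it up as a linear program. Let x1 = kg of pea protein, x2 = kg of molasses, x3 = kg of maize, x4 = kg of sunflower meal, x5 = kg of DDGS, x6 = kg of oat hulls.
Minimize 1.48x1 + 0.33x2 + 0.38x3 + 0.45x4 + 0.34x5 + 0.15x6 s.t.:
  505x1 + 41x2 + 81x3 + 349x4 + 279x5 + 38x6 ≥ 814   (crude protein)
  14.8x1 + 9.9x2 + 14.1x3 + 8.4x4 + 13.3x5 + 4.2x6 ≥ 15.4   (metabolisable energy)
  x1, x2, x3, x4, x5, x6 ≥ 0.
The optimal basis is {DDGS}; pea protein, molasses, maize, sunflower meal, oat hulls drop out. There the crude protein constraint is tight.
Optimal quantities: DDGS = 2.918 kg.
Hence cost = 0.34·2.918 = €0.99212.

€0.992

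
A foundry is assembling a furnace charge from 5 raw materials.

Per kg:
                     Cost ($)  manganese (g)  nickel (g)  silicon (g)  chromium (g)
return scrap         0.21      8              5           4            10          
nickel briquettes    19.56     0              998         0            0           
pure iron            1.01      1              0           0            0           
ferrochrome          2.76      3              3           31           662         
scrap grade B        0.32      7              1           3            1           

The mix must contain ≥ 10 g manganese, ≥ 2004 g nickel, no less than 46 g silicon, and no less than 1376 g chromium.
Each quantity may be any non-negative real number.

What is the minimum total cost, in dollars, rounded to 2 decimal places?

$44.93

Let x1 = kg of return scrap, x2 = kg of nickel briquettes, x3 = kg of pure iron, x4 = kg of ferrochrome, x5 = kg of scrap grade B.
Minimize 0.21x1 + 19.56x2 + 1.01x3 + 2.76x4 + 0.32x5 subject to:
  8x1 + 1x3 + 3x4 + 7x5 ≥ 10   (manganese)
  5x1 + 998x2 + 3x4 + 1x5 ≥ 2004   (nickel)
  4x1 + 31x4 + 3x5 ≥ 46   (silicon)
  10x1 + 662x4 + 1x5 ≥ 1376   (chromium)
  x1, x2, x3, x4, x5 ≥ 0.
The minimum-cost mix takes nothing from pure iron, scrap grade B — only return scrap, nickel briquettes, ferrochrome. There the manganese, nickel, chromium constraints are tight.
So return scrap = 0.473224 kg, nickel briquettes = 1.99942 kg, ferrochrome = 2.0714 kg.
Cost = 0.21·0.473224 + 19.56·1.99942 + 2.76·2.0714 = 44.9251.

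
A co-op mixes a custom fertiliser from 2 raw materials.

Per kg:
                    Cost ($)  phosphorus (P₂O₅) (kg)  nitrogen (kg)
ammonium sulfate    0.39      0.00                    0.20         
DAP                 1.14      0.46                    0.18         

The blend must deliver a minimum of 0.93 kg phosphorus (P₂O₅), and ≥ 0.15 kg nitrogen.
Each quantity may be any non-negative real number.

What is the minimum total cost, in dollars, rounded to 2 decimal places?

$2.30

This is a linear program. Let x1 = kg of ammonium sulfate, x2 = kg of DAP.
min 0.39x1 + 1.14x2 subject to:
  0.46x2 ≥ 0.93   (phosphorus (P₂O₅))
  0.2x1 + 0.18x2 ≥ 0.15   (nitrogen)
  x1, x2 ≥ 0.
The optimal basis is {DAP}; ammonium sulfate drops out. There the phosphorus (P₂O₅) constraint is tight.
Optimal quantities: DAP = 2.0217 kg.
Objective = 1.14·2.0217 = 2.3047.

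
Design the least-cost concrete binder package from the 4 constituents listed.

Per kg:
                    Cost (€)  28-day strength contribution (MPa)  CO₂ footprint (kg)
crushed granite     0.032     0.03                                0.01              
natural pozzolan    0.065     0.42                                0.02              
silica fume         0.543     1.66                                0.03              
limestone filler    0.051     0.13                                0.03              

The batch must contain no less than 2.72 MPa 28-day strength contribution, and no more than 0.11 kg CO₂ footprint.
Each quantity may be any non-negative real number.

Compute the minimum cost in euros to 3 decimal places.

€0.535

This is a linear program. Let x1 = kg of crushed granite, x2 = kg of natural pozzolan, x3 = kg of silica fume, x4 = kg of limestone filler.
min 0.032x1 + 0.065x2 + 0.543x3 + 0.051x4 s.t.:
  0.03x1 + 0.42x2 + 1.66x3 + 0.13x4 ≥ 2.72   (28-day strength contribution)
  0.01x1 + 0.02x2 + 0.03x3 + 0.03x4 ≤ 0.11   (CO₂ footprint)
  x1, x2, x3, x4 ≥ 0.
The cheapest feasible vertex uses only natural pozzolan, silica fume; crushed granite, limestone filler are not used. Binding constraints: 28-day strength contribution and CO₂ footprint.
Optimal quantities: natural pozzolan = 4.903 kg, silica fume = 0.3981 kg.
Objective = 0.065·4.903 + 0.543·0.3981 = 0.53486.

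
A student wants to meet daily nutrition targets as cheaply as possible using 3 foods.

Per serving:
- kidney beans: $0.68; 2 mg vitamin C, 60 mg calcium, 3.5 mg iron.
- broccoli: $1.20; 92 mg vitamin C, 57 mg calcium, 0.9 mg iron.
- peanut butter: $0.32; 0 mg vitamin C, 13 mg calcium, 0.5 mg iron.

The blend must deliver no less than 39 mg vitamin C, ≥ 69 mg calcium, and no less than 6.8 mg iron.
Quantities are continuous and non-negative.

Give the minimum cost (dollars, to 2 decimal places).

This is a linear program. Let x1 = servings of kidney beans, x2 = servings of broccoli, x3 = servings of peanut butter.
Minimize 0.68x1 + 1.2x2 + 0.32x3 subject to:
  2x1 + 92x2 ≥ 39   (vitamin C)
  60x1 + 57x2 + 13x3 ≥ 69   (calcium)
  3.5x1 + 0.9x2 + 0.5x3 ≥ 6.8   (iron)
  x1, x2, x3 ≥ 0.
The minimum-cost mix takes nothing from peanut butter — only kidney beans, broccoli. There the vitamin C and iron constraints are tight.
Optimal quantities: kidney beans = 1.844 servings, broccoli = 0.3838 servings.
Hence cost = 0.68·1.844 + 1.2·0.3838 = $1.7145.

$1.71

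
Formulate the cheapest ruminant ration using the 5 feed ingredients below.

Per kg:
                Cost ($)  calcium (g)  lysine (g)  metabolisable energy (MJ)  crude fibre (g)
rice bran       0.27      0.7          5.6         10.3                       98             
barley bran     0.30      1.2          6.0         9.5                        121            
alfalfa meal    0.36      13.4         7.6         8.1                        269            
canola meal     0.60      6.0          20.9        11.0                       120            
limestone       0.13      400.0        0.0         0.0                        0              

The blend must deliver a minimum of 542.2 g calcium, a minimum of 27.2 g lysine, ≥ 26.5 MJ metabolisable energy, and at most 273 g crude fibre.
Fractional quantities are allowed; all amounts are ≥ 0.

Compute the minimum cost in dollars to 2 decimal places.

$1.14

Set it up as a linear program. Let x1 = kg of rice bran, x2 = kg of barley bran, x3 = kg of alfalfa meal, x4 = kg of canola meal, x5 = kg of limestone.
min 0.27x1 + 0.3x2 + 0.36x3 + 0.6x4 + 0.13x5 subject to:
  0.7x1 + 1.2x2 + 13.4x3 + 6x4 + 400x5 ≥ 542.2   (calcium)
  5.6x1 + 6x2 + 7.6x3 + 20.9x4 ≥ 27.2   (lysine)
  10.3x1 + 9.5x2 + 8.1x3 + 11x4 ≥ 26.5   (metabolisable energy)
  98x1 + 121x2 + 269x3 + 120x4 ≤ 273   (crude fibre)
  x1, x2, x3, x4, x5 ≥ 0.
At the optimum only rice bran, canola meal, limestone are positive (barley bran, alfalfa meal = 0). The calcium, lysine, metabolisable energy requirements are met with equality.
That vertex is x1 = 1.657, x4 = 0.8574, x5 = 1.34.
Cost = 0.27·1.657 + 0.6·0.8574 + 0.13·1.34 = 1.1360.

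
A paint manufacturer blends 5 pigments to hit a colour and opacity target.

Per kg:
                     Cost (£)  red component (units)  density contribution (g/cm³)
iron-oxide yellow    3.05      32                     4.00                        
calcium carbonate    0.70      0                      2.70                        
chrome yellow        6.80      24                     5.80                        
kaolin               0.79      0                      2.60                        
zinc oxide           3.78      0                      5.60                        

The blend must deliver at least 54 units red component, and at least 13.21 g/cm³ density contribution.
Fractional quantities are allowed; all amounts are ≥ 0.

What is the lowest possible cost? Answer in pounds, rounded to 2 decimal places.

Set it up as a linear program. Let x1 = kg of iron-oxide yellow, x2 = kg of calcium carbonate, x3 = kg of chrome yellow, x4 = kg of kaolin, x5 = kg of zinc oxide.
min 3.05x1 + 0.7x2 + 6.8x3 + 0.79x4 + 3.78x5 with:
  32x1 + 24x3 ≥ 54   (red component)
  4x1 + 2.7x2 + 5.8x3 + 2.6x4 + 5.6x5 ≥ 13.21   (density contribution)
  x1, x2, x3, x4, x5 ≥ 0.
The optimal basis is {iron-oxide yellow, calcium carbonate}; chrome yellow, kaolin, zinc oxide drop out. Binding constraints: red component and density contribution.
Optimal quantities: iron-oxide yellow = 1.688 kg, calcium carbonate = 2.393 kg.
Hence cost = 3.05·1.688 + 0.7·2.393 = £6.8235.

£6.82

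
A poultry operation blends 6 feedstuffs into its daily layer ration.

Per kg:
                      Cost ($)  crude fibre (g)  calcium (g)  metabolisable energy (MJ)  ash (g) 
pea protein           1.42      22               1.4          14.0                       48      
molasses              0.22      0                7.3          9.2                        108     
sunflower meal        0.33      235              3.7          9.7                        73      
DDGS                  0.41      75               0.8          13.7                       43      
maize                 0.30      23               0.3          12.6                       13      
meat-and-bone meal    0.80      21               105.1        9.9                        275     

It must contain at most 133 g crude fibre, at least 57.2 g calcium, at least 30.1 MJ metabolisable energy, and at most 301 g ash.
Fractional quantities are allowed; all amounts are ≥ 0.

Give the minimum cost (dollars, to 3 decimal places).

$0.962

Let x1 = kg of pea protein, x2 = kg of molasses, x3 = kg of sunflower meal, x4 = kg of DDGS, x5 = kg of maize, x6 = kg of meat-and-bone meal.
min 1.42x1 + 0.22x2 + 0.33x3 + 0.41x4 + 0.3x5 + 0.8x6 s.t.:
  22x1 + 235x3 + 75x4 + 23x5 + 21x6 ≤ 133   (crude fibre)
  1.4x1 + 7.3x2 + 3.7x3 + 0.8x4 + 0.3x5 + 105.1x6 ≥ 57.2   (calcium)
  14x1 + 9.2x2 + 9.7x3 + 13.7x4 + 12.6x5 + 9.9x6 ≥ 30.1   (metabolisable energy)
  48x1 + 108x2 + 73x3 + 43x4 + 13x5 + 275x6 ≤ 301   (ash)
  x1, x2, x3, x4, x5, x6 ≥ 0.
The cheapest feasible vertex uses only molasses, maize, meat-and-bone meal; pea protein, sunflower meal, DDGS are not used. The calcium, metabolisable energy, ash requirements are met with equality.
Optimal quantities: molasses = 1.579 kg, maize = 0.8964 kg, meat-and-bone meal = 0.432 kg.
Hence cost = 0.22·1.579 + 0.3·0.8964 + 0.8·0.432 = $0.96190.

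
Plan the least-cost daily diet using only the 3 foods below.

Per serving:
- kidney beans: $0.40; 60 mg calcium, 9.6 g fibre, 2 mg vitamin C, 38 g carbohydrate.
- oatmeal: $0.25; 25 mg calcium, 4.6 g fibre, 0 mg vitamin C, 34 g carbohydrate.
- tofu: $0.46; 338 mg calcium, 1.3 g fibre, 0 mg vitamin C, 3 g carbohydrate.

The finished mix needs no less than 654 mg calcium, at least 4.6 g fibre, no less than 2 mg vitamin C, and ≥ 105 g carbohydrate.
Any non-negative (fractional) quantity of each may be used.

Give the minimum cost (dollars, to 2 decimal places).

This is a linear program. Let x1 = servings of kidney beans, x2 = servings of oatmeal, x3 = servings of tofu.
min 0.4x1 + 0.25x2 + 0.46x3 subject to:
  60x1 + 25x2 + 338x3 ≥ 654   (calcium)
  9.6x1 + 4.6x2 + 1.3x3 ≥ 4.6   (fibre)
  2x1 ≥ 2   (vitamin C)
  38x1 + 34x2 + 3x3 ≥ 105   (carbohydrate)
  x1, x2, x3 ≥ 0.
The optimal mix uses every input. There the calcium, vitamin C, carbohydrate constraints are tight.
That vertex is x1 = 1, x2 = 1.827, x3 = 1.622.
Hence cost = 0.4·1 + 0.25·1.827 + 0.46·1.622 = $1.6029.

$1.60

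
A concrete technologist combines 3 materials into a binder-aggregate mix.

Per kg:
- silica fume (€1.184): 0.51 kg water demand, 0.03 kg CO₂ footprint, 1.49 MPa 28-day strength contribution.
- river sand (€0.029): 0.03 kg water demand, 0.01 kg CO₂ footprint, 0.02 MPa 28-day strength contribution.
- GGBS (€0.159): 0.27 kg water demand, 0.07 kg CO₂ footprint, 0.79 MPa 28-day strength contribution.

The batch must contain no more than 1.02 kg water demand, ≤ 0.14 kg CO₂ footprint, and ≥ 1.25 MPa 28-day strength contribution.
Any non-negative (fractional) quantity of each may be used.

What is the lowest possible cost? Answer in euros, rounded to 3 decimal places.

€0.252

Set it up as a linear program. Let x1 = kg of silica fume, x2 = kg of river sand, x3 = kg of GGBS.
Minimize 1.184x1 + 0.029x2 + 0.159x3 s.t.:
  0.51x1 + 0.03x2 + 0.27x3 ≤ 1.02   (water demand)
  0.03x1 + 0.01x2 + 0.07x3 ≤ 0.14   (CO₂ footprint)
  1.49x1 + 0.02x2 + 0.79x3 ≥ 1.25   (28-day strength contribution)
  x1, x2, x3 ≥ 0.
At the optimum only GGBS is positive (silica fume, river sand = 0). The 28-day strength contribution requirement is met with equality.
That vertex is x3 = 1.582.
Objective = 0.159·1.582 = 0.25154.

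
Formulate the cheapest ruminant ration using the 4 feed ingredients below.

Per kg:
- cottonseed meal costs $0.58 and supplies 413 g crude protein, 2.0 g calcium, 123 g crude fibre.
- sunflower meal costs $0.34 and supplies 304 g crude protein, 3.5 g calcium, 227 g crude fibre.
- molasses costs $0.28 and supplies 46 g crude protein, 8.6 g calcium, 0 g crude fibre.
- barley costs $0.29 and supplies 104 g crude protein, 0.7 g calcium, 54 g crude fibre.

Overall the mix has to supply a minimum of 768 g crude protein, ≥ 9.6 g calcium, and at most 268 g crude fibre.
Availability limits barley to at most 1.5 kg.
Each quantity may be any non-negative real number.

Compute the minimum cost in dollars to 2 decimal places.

$1.18

Set it up as a linear program. Let x1 = kg of cottonseed meal, x2 = kg of sunflower meal, x3 = kg of molasses, x4 = kg of barley.
min 0.58x1 + 0.34x2 + 0.28x3 + 0.29x4 with:
  413x1 + 304x2 + 46x3 + 104x4 ≥ 768   (crude protein)
  2x1 + 3.5x2 + 8.6x3 + 0.7x4 ≥ 9.6   (calcium)
  123x1 + 227x2 + 54x4 ≤ 268   (crude fibre)
  x4 ≤ 1.5
  x1, x2, x3, x4 ≥ 0.
The cheapest feasible vertex uses only cottonseed meal, sunflower meal, molasses; barley is not used. The crude protein, calcium, crude fibre requirements are met with equality.
That vertex is x1 = 1.533, x2 = 0.3498, x3 = 0.6173.
Cost = 0.58·1.533 + 0.34·0.3498 + 0.28·0.6173 = 1.1809.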